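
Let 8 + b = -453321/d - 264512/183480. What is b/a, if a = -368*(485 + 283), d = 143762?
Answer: 41527715663/931862615777280 ≈ 4.4564e-5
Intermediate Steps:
a = -282624 (a = -368*768 = -282624)
b = -41527715663/3297181470 (b = -8 + (-453321/143762 - 264512/183480) = -8 + (-453321*1/143762 - 264512*1/183480) = -8 + (-453321/143762 - 33064/22935) = -8 - 15150263903/3297181470 = -41527715663/3297181470 ≈ -12.595)
b/a = -41527715663/3297181470/(-282624) = -41527715663/3297181470*(-1/282624) = 41527715663/931862615777280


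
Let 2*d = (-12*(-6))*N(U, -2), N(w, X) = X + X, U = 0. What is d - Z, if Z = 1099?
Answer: -1243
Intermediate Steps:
N(w, X) = 2*X
d = -144 (d = ((-12*(-6))*(2*(-2)))/2 = (72*(-4))/2 = (½)*(-288) = -144)
d - Z = -144 - 1*1099 = -144 - 1099 = -1243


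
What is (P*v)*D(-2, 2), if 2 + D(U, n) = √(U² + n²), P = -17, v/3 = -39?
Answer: -3978 + 3978*√2 ≈ 1647.7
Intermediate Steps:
v = -117 (v = 3*(-39) = -117)
D(U, n) = -2 + √(U² + n²)
(P*v)*D(-2, 2) = (-17*(-117))*(-2 + √((-2)² + 2²)) = 1989*(-2 + √(4 + 4)) = 1989*(-2 + √8) = 1989*(-2 + 2*√2) = -3978 + 3978*√2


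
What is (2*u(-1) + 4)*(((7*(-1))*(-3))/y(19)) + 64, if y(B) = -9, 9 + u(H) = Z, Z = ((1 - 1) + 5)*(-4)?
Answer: 190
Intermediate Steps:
Z = -20 (Z = (0 + 5)*(-4) = 5*(-4) = -20)
u(H) = -29 (u(H) = -9 - 20 = -29)
(2*u(-1) + 4)*(((7*(-1))*(-3))/y(19)) + 64 = (2*(-29) + 4)*(((7*(-1))*(-3))/(-9)) + 64 = (-58 + 4)*(-7*(-3)*(-⅑)) + 64 = -1134*(-1)/9 + 64 = -54*(-7/3) + 64 = 126 + 64 = 190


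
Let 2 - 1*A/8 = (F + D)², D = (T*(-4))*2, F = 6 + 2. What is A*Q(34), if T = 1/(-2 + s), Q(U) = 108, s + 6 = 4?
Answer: -84672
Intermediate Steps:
s = -2 (s = -6 + 4 = -2)
T = -¼ (T = 1/(-2 - 2) = 1/(-4) = -¼ ≈ -0.25000)
F = 8
D = 2 (D = -¼*(-4)*2 = 1*2 = 2)
A = -784 (A = 16 - 8*(8 + 2)² = 16 - 8*10² = 16 - 8*100 = 16 - 800 = -784)
A*Q(34) = -784*108 = -84672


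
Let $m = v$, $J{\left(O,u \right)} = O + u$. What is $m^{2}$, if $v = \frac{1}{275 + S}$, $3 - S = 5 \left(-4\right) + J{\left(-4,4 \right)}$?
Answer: $\frac{1}{88804} \approx 1.1261 \cdot 10^{-5}$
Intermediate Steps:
$S = 23$ ($S = 3 - \left(5 \left(-4\right) + \left(-4 + 4\right)\right) = 3 - \left(-20 + 0\right) = 3 - -20 = 3 + 20 = 23$)
$v = \frac{1}{298}$ ($v = \frac{1}{275 + 23} = \frac{1}{298} \approx 0.0033557$)
$m = \frac{1}{298} \approx 0.0033557$
$m^{2} = \left(\frac{1}{298}\right)^{2} = \frac{1}{88804}$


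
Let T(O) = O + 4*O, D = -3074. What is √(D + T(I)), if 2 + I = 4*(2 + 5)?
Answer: 8*I*√46 ≈ 54.259*I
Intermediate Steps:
I = 26 (I = -2 + 4*(2 + 5) = -2 + 4*7 = -2 + 28 = 26)
T(O) = 5*O
√(D + T(I)) = √(-3074 + 5*26) = √(-3074 + 130) = √(-2944) = 8*I*√46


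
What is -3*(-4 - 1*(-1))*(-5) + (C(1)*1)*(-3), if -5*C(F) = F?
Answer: -222/5 ≈ -44.400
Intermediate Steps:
C(F) = -F/5
-3*(-4 - 1*(-1))*(-5) + (C(1)*1)*(-3) = -3*(-4 - 1*(-1))*(-5) + (-1/5*1*1)*(-3) = -3*(-4 + 1)*(-5) - 1/5*1*(-3) = -3*(-3)*(-5) - 1/5*(-3) = 9*(-5) + 3/5 = -45 + 3/5 = -222/5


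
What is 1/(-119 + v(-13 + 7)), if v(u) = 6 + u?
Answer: -1/119 ≈ -0.0084034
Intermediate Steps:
1/(-119 + v(-13 + 7)) = 1/(-119 + (6 + (-13 + 7))) = 1/(-119 + (6 - 6)) = 1/(-119 + 0) = 1/(-119) = -1/119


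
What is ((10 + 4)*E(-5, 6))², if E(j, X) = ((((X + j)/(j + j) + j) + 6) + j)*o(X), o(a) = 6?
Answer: 2965284/25 ≈ 1.1861e+5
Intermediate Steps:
E(j, X) = 36 + 12*j + 3*(X + j)/j (E(j, X) = ((((X + j)/(j + j) + j) + 6) + j)*6 = ((((X + j)/((2*j)) + j) + 6) + j)*6 = ((((X + j)*(1/(2*j)) + j) + 6) + j)*6 = ((((X + j)/(2*j) + j) + 6) + j)*6 = (((j + (X + j)/(2*j)) + 6) + j)*6 = ((6 + j + (X + j)/(2*j)) + j)*6 = (6 + 2*j + (X + j)/(2*j))*6 = 36 + 12*j + 3*(X + j)/j)
((10 + 4)*E(-5, 6))² = ((10 + 4)*(39 + 12*(-5) + 3*6/(-5)))² = (14*(39 - 60 + 3*6*(-⅕)))² = (14*(39 - 60 - 18/5))² = (14*(-123/5))² = (-1722/5)² = 2965284/25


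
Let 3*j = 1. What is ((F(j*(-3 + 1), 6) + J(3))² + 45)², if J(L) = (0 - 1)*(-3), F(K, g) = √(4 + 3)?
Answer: 3973 + 732*√7 ≈ 5909.7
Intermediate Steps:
j = ⅓ (j = (⅓)*1 = ⅓ ≈ 0.33333)
F(K, g) = √7
J(L) = 3 (J(L) = -1*(-3) = 3)
((F(j*(-3 + 1), 6) + J(3))² + 45)² = ((√7 + 3)² + 45)² = ((3 + √7)² + 45)² = (45 + (3 + √7)²)²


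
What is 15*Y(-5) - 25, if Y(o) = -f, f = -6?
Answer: 65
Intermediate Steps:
Y(o) = 6 (Y(o) = -1*(-6) = 6)
15*Y(-5) - 25 = 15*6 - 25 = 90 - 25 = 65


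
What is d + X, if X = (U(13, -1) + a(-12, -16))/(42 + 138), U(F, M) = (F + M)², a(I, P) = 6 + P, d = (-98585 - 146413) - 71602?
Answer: -28493933/90 ≈ -3.1660e+5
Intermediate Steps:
d = -316600 (d = -244998 - 71602 = -316600)
X = 67/90 (X = ((13 - 1)² + (6 - 16))/(42 + 138) = (12² - 10)/180 = (144 - 10)*(1/180) = 134*(1/180) = 67/90 ≈ 0.74444)
d + X = -316600 + 67/90 = -28493933/90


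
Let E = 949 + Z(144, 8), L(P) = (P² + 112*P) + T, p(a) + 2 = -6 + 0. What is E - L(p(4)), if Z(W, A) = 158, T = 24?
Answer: 1915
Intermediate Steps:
p(a) = -8 (p(a) = -2 + (-6 + 0) = -2 - 6 = -8)
L(P) = 24 + P² + 112*P (L(P) = (P² + 112*P) + 24 = 24 + P² + 112*P)
E = 1107 (E = 949 + 158 = 1107)
E - L(p(4)) = 1107 - (24 + (-8)² + 112*(-8)) = 1107 - (24 + 64 - 896) = 1107 - 1*(-808) = 1107 + 808 = 1915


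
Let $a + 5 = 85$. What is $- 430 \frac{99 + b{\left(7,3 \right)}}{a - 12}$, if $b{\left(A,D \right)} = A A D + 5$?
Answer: $- \frac{53965}{34} \approx -1587.2$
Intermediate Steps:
$a = 80$ ($a = -5 + 85 = 80$)
$b{\left(A,D \right)} = 5 + D A^{2}$ ($b{\left(A,D \right)} = A^{2} D + 5 = D A^{2} + 5 = 5 + D A^{2}$)
$- 430 \frac{99 + b{\left(7,3 \right)}}{a - 12} = - 430 \frac{99 + \left(5 + 3 \cdot 7^{2}\right)}{80 - 12} = - 430 \frac{99 + \left(5 + 3 \cdot 49\right)}{68} = - 430 \left(99 + \left(5 + 147\right)\right) \frac{1}{68} = - 430 \left(99 + 152\right) \frac{1}{68} = - 430 \cdot 251 \cdot \frac{1}{68} = \left(-430\right) \frac{251}{68} = - \frac{53965}{34}$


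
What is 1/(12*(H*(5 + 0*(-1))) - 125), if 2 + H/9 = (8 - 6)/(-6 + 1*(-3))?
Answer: -1/1325 ≈ -0.00075472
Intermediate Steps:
H = -20 (H = -18 + 9*((8 - 6)/(-6 + 1*(-3))) = -18 + 9*(2/(-6 - 3)) = -18 + 9*(2/(-9)) = -18 + 9*(2*(-1/9)) = -18 + 9*(-2/9) = -18 - 2 = -20)
1/(12*(H*(5 + 0*(-1))) - 125) = 1/(12*(-20*(5 + 0*(-1))) - 125) = 1/(12*(-20*(5 + 0)) - 125) = 1/(12*(-20*5) - 125) = 1/(12*(-100) - 125) = 1/(-1200 - 125) = 1/(-1325) = -1/1325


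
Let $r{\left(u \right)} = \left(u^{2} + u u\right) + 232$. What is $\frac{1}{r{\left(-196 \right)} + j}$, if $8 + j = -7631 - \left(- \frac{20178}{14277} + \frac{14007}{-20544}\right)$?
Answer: $\frac{32589632}{2262603481019} \approx 1.4404 \cdot 10^{-5}$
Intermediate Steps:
$r{\left(u \right)} = 232 + 2 u^{2}$ ($r{\left(u \right)} = \left(u^{2} + u^{2}\right) + 232 = 2 u^{2} + 232 = 232 + 2 u^{2}$)
$j = - \frac{248883919429}{32589632}$ ($j = -8 - \left(7631 - \frac{6726}{4759} - \frac{4669}{6848}\right) = -8 - \frac{248623202373}{32589632} = - \frac{248883919429}{32589632} \approx -7636.9$)
$\frac{1}{r{\left(-196 \right)} + j} = \frac{1}{\left(232 + 2 \left(-196\right)^{2}\right) - \frac{248883919429}{32589632}} = \frac{1}{\left(232 + 2 \cdot 38416\right) - \frac{248883919429}{32589632}} = \frac{1}{\left(232 + 76832\right) - \frac{248883919429}{32589632}} = \frac{1}{77064 - \frac{248883919429}{32589632}} = \frac{1}{\frac{2262603481019}{32589632}} = \frac{32589632}{2262603481019}$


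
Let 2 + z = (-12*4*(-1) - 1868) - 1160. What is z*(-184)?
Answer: 548688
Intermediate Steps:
z = -2982 (z = -2 + ((-12*4*(-1) - 1868) - 1160) = -2 + ((-48*(-1) - 1868) - 1160) = -2 + ((48 - 1868) - 1160) = -2 + (-1820 - 1160) = -2 - 2980 = -2982)
z*(-184) = -2982*(-184) = 548688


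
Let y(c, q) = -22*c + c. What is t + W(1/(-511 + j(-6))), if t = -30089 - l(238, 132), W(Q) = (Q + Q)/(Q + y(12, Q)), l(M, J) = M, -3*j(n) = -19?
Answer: -3856896877/127177 ≈ -30327.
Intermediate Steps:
y(c, q) = -21*c
j(n) = 19/3 (j(n) = -⅓*(-19) = 19/3)
W(Q) = 2*Q/(-252 + Q) (W(Q) = (Q + Q)/(Q - 21*12) = (2*Q)/(Q - 252) = (2*Q)/(-252 + Q) = 2*Q/(-252 + Q))
t = -30327 (t = -30089 - 1*238 = -30089 - 238 = -30327)
t + W(1/(-511 + j(-6))) = -30327 + 2/((-511 + 19/3)*(-252 + 1/(-511 + 19/3))) = -30327 + 2/((-1514/3)*(-252 + 1/(-1514/3))) = -30327 + 2*(-3/1514)/(-252 - 3/1514) = -30327 + 2*(-3/1514)/(-381531/1514) = -30327 + 2*(-3/1514)*(-1514/381531) = -30327 + 2/127177 = -3856896877/127177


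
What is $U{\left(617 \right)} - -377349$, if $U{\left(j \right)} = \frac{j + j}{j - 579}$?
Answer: $\frac{7170248}{19} \approx 3.7738 \cdot 10^{5}$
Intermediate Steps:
$U{\left(j \right)} = \frac{2 j}{-579 + j}$
$U{\left(617 \right)} - -377349 = 2 \cdot 617 \frac{1}{-579 + 617} - -377349 = 2 \cdot 617 \cdot \frac{1}{38} + 377349 = \frac{617}{19} + 377349 = \frac{7170248}{19}$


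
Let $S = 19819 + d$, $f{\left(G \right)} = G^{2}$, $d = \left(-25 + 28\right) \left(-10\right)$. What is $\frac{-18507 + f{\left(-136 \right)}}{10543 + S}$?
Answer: $- \frac{11}{30332} \approx -0.00036265$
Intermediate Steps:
$d = -30$ ($d = 3 \left(-10\right) = -30$)
$S = 19789$ ($S = 19819 - 30 = 19789$)
$\frac{-18507 + f{\left(-136 \right)}}{10543 + S} = \frac{-18507 + \left(-136\right)^{2}}{10543 + 19789} = \frac{-18507 + 18496}{30332} = \left(-11\right) \frac{1}{30332} = - \frac{11}{30332}$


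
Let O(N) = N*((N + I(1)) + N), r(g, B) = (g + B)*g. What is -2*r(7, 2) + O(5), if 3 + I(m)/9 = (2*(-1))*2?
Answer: -391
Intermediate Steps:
I(m) = -63 (I(m) = -27 + 9*((2*(-1))*2) = -27 + 9*(-2*2) = -27 + 9*(-4) = -27 - 36 = -63)
r(g, B) = g*(B + g) (r(g, B) = (B + g)*g = g*(B + g))
O(N) = N*(-63 + 2*N) (O(N) = N*((N - 63) + N) = N*((-63 + N) + N) = N*(-63 + 2*N))
-2*r(7, 2) + O(5) = -14*(2 + 7) + 5*(-63 + 2*5) = -14*9 + 5*(-63 + 10) = -2*63 + 5*(-53) = -126 - 265 = -391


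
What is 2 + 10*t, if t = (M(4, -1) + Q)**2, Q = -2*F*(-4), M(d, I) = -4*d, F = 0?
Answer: 2562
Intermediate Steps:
Q = 0 (Q = -2*0*(-4) = 0*(-4) = 0)
t = 256 (t = (-4*4 + 0)**2 = (-16 + 0)**2 = (-16)**2 = 256)
2 + 10*t = 2 + 10*256 = 2 + 2560 = 2562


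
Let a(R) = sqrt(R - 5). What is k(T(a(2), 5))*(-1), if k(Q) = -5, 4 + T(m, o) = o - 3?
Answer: 5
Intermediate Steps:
a(R) = sqrt(-5 + R)
T(m, o) = -7 + o (T(m, o) = -4 + (o - 3) = -4 + (-3 + o) = -7 + o)
k(T(a(2), 5))*(-1) = -5*(-1) = 5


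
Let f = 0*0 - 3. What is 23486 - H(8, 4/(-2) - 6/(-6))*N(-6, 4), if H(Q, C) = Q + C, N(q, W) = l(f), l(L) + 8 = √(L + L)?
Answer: 23542 - 7*I*√6 ≈ 23542.0 - 17.146*I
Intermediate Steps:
f = -3 (f = 0 - 3 = -3)
l(L) = -8 + √2*√L (l(L) = -8 + √(L + L) = -8 + √(2*L) = -8 + √2*√L)
N(q, W) = -8 + I*√6 (N(q, W) = -8 + √2*√(-3) = -8 + √2*(I*√3) = -8 + I*√6)
H(Q, C) = C + Q
23486 - H(8, 4/(-2) - 6/(-6))*N(-6, 4) = 23486 - ((4/(-2) - 6/(-6)) + 8)*(-8 + I*√6) = 23486 - ((4*(-½) - 6*(-⅙)) + 8)*(-8 + I*√6) = 23486 - ((-2 + 1) + 8)*(-8 + I*√6) = 23486 - (-1 + 8)*(-8 + I*√6) = 23486 - 7*(-8 + I*√6) = 23486 - (-56 + 7*I*√6) = 23486 + (56 - 7*I*√6) = 23542 - 7*I*√6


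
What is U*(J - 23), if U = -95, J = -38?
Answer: 5795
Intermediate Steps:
U*(J - 23) = -95*(-38 - 23) = -95*(-61) = 5795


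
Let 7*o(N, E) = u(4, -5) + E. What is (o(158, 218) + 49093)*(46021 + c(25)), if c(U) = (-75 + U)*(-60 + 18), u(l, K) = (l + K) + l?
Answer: 16547464512/7 ≈ 2.3639e+9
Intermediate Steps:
u(l, K) = K + 2*l (u(l, K) = (K + l) + l = K + 2*l)
c(U) = 3150 - 42*U (c(U) = (-75 + U)*(-42) = 3150 - 42*U)
o(N, E) = 3/7 + E/7 (o(N, E) = ((-5 + 2*4) + E)/7 = ((-5 + 8) + E)/7 = (3 + E)/7 = 3/7 + E/7)
(o(158, 218) + 49093)*(46021 + c(25)) = ((3/7 + (⅐)*218) + 49093)*(46021 + (3150 - 42*25)) = ((3/7 + 218/7) + 49093)*(46021 + (3150 - 1050)) = (221/7 + 49093)*(46021 + 2100) = (343872/7)*48121 = 16547464512/7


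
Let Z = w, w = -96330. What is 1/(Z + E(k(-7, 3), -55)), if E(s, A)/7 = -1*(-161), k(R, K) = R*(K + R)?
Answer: -1/95203 ≈ -1.0504e-5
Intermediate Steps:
E(s, A) = 1127 (E(s, A) = 7*(-1*(-161)) = 7*161 = 1127)
Z = -96330
1/(Z + E(k(-7, 3), -55)) = 1/(-96330 + 1127) = 1/(-95203) = -1/95203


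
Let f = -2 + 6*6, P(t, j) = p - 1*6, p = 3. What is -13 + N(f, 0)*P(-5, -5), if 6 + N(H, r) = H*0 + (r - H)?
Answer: 107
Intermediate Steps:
P(t, j) = -3 (P(t, j) = 3 - 1*6 = 3 - 6 = -3)
f = 34 (f = -2 + 36 = 34)
N(H, r) = -6 + r - H (N(H, r) = -6 + (H*0 + (r - H)) = -6 + (0 + (r - H)) = -6 + (r - H) = -6 + r - H)
-13 + N(f, 0)*P(-5, -5) = -13 + (-6 + 0 - 1*34)*(-3) = -13 + (-6 + 0 - 34)*(-3) = -13 - 40*(-3) = -13 + 120 = 107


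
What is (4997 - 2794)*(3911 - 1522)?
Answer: 5262967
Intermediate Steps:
(4997 - 2794)*(3911 - 1522) = 2203*2389 = 5262967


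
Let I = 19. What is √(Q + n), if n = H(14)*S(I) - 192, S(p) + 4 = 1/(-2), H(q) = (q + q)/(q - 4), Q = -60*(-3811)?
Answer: √5711385/5 ≈ 477.97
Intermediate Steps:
Q = 228660
H(q) = 2*q/(-4 + q) (H(q) = (2*q)/(-4 + q) = 2*q/(-4 + q))
S(p) = -9/2 (S(p) = -4 + 1/(-2) = -4 - ½ = -9/2)
n = -1023/5 (n = (2*14/(-4 + 14))*(-9/2) - 192 = (2*14/10)*(-9/2) - 192 = (2*14*(⅒))*(-9/2) - 192 = (14/5)*(-9/2) - 192 = -63/5 - 192 = -1023/5 ≈ -204.60)
√(Q + n) = √(228660 - 1023/5) = √(1142277/5) = √5711385/5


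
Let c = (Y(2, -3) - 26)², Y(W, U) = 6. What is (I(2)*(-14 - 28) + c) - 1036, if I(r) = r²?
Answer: -804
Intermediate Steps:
c = 400 (c = (6 - 26)² = (-20)² = 400)
(I(2)*(-14 - 28) + c) - 1036 = (2²*(-14 - 28) + 400) - 1036 = (4*(-42) + 400) - 1036 = (-168 + 400) - 1036 = 232 - 1036 = -804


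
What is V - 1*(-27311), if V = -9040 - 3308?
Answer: 14963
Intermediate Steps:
V = -12348
V - 1*(-27311) = -12348 - 1*(-27311) = -12348 + 27311 = 14963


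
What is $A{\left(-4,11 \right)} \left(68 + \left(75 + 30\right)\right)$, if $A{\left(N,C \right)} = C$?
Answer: $1903$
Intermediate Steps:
$A{\left(-4,11 \right)} \left(68 + \left(75 + 30\right)\right) = 11 \left(68 + \left(75 + 30\right)\right) = 11 \left(68 + 105\right) = 11 \cdot 173 = 1903$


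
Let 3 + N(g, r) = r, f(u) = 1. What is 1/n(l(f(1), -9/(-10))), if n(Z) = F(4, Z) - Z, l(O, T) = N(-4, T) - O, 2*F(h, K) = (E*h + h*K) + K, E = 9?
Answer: 20/267 ≈ 0.074906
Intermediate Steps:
F(h, K) = K/2 + 9*h/2 + K*h/2 (F(h, K) = ((9*h + h*K) + K)/2 = ((9*h + K*h) + K)/2 = (K + 9*h + K*h)/2 = K/2 + 9*h/2 + K*h/2)
N(g, r) = -3 + r
l(O, T) = -3 + T - O (l(O, T) = (-3 + T) - O = -3 + T - O)
n(Z) = 18 + 3*Z/2 (n(Z) = (Z/2 + (9/2)*4 + (½)*Z*4) - Z = (Z/2 + 18 + 2*Z) - Z = (18 + 5*Z/2) - Z = 18 + 3*Z/2)
1/n(l(f(1), -9/(-10))) = 1/(18 + 3*(-3 - 9/(-10) - 1*1)/2) = 1/(18 + 3*(-3 - 9*(-⅒) - 1)/2) = 1/(18 + 3*(-3 + 9/10 - 1)/2) = 1/(18 + (3/2)*(-31/10)) = 1/(18 - 93/20) = 1/(267/20) = 20/267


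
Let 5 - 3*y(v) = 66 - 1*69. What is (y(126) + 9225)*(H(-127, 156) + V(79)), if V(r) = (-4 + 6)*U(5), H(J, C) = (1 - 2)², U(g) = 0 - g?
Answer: -83049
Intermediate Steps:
U(g) = -g
H(J, C) = 1 (H(J, C) = (-1)² = 1)
y(v) = 8/3 (y(v) = 5/3 - (66 - 1*69)/3 = 5/3 - (66 - 69)/3 = 5/3 - ⅓*(-3) = 5/3 + 1 = 8/3)
V(r) = -10 (V(r) = (-4 + 6)*(-1*5) = 2*(-5) = -10)
(y(126) + 9225)*(H(-127, 156) + V(79)) = (8/3 + 9225)*(1 - 10) = (27683/3)*(-9) = -83049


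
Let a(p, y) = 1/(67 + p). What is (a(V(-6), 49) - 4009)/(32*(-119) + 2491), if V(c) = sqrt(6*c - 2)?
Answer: 18148676/5962059 + I*sqrt(38)/5962059 ≈ 3.044 + 1.0339e-6*I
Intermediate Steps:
V(c) = sqrt(-2 + 6*c)
(a(V(-6), 49) - 4009)/(32*(-119) + 2491) = (1/(67 + sqrt(-2 + 6*(-6))) - 4009)/(32*(-119) + 2491) = (1/(67 + sqrt(-2 - 36)) - 4009)/(-3808 + 2491) = (1/(67 + sqrt(-38)) - 4009)/(-1317) = (1/(67 + I*sqrt(38)) - 4009)*(-1/1317) = (-4009 + 1/(67 + I*sqrt(38)))*(-1/1317) = 4009/1317 - 1/(1317*(67 + I*sqrt(38)))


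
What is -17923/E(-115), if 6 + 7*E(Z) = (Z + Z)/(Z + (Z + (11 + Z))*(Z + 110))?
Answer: 12295178/611 ≈ 20123.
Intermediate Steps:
E(Z) = -6/7 + 2*Z/(7*(Z + (11 + 2*Z)*(110 + Z))) (E(Z) = -6/7 + ((Z + Z)/(Z + (Z + (11 + Z))*(Z + 110)))/7 = -6/7 + ((2*Z)/(Z + (11 + 2*Z)*(110 + Z)))/7 = -6/7 + (2*Z/(Z + (11 + 2*Z)*(110 + Z)))/7 = -6/7 + 2*Z/(7*(Z + (11 + 2*Z)*(110 + Z))))
-17923/E(-115) = -17923*7*(605 + (-115)**2 + 116*(-115))/(-3630 - 695*(-115) - 6*(-115)**2) = -17923*7*(605 + 13225 - 13340)/(-3630 + 79925 - 6*13225) = -17923*3430/(-3630 + 79925 - 79350) = -17923/((1/7)*(1/490)*(-3055)) = -17923/(-611/686) = -17923*(-686/611) = 12295178/611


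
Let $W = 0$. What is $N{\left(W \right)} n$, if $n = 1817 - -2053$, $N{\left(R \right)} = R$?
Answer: $0$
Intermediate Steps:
$n = 3870$ ($n = 1817 + 2053 = 3870$)
$N{\left(W \right)} n = 0 \cdot 3870 = 0$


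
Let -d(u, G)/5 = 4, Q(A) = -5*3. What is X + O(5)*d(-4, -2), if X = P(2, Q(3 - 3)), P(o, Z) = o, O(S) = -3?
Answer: 62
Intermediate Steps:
Q(A) = -15
d(u, G) = -20 (d(u, G) = -5*4 = -20)
X = 2
X + O(5)*d(-4, -2) = 2 - 3*(-20) = 2 + 60 = 62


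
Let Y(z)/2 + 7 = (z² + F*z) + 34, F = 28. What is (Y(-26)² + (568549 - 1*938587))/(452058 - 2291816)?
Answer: 183769/919879 ≈ 0.19978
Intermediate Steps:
Y(z) = 54 + 2*z² + 56*z (Y(z) = -14 + 2*((z² + 28*z) + 34) = -14 + 2*(34 + z² + 28*z) = -14 + (68 + 2*z² + 56*z) = 54 + 2*z² + 56*z)
(Y(-26)² + (568549 - 1*938587))/(452058 - 2291816) = ((54 + 2*(-26)² + 56*(-26))² + (568549 - 1*938587))/(452058 - 2291816) = ((54 + 2*676 - 1456)² + (568549 - 938587))/(-1839758) = ((54 + 1352 - 1456)² - 370038)*(-1/1839758) = ((-50)² - 370038)*(-1/1839758) = (2500 - 370038)*(-1/1839758) = -367538*(-1/1839758) = 183769/919879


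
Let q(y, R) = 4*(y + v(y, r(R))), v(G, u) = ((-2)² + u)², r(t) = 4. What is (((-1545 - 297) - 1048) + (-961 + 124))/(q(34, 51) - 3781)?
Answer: 3727/3389 ≈ 1.0997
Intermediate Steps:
v(G, u) = (4 + u)²
q(y, R) = 256 + 4*y (q(y, R) = 4*(y + (4 + 4)²) = 4*(y + 8²) = 4*(y + 64) = 4*(64 + y) = 256 + 4*y)
(((-1545 - 297) - 1048) + (-961 + 124))/(q(34, 51) - 3781) = (((-1545 - 297) - 1048) + (-961 + 124))/((256 + 4*34) - 3781) = ((-1842 - 1048) - 837)/((256 + 136) - 3781) = (-2890 - 837)/(392 - 3781) = -3727/(-3389) = -3727*(-1/3389) = 3727/3389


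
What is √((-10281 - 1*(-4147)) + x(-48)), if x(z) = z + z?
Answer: I*√6230 ≈ 78.93*I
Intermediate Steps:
x(z) = 2*z
√((-10281 - 1*(-4147)) + x(-48)) = √((-10281 - 1*(-4147)) + 2*(-48)) = √((-10281 + 4147) - 96) = √(-6134 - 96) = √(-6230) = I*√6230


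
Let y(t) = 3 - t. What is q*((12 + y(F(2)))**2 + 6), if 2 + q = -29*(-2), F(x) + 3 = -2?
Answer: 22736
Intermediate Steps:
F(x) = -5 (F(x) = -3 - 2 = -5)
q = 56 (q = -2 - 29*(-2) = -2 + 58 = 56)
q*((12 + y(F(2)))**2 + 6) = 56*((12 + (3 - 1*(-5)))**2 + 6) = 56*((12 + (3 + 5))**2 + 6) = 56*((12 + 8)**2 + 6) = 56*(20**2 + 6) = 56*(400 + 6) = 56*406 = 22736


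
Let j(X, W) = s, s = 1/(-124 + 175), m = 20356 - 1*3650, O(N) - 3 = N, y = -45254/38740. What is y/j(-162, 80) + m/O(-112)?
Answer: -449378713/2111330 ≈ -212.84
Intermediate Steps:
y = -22627/19370 (y = -45254*1/38740 = -22627/19370 ≈ -1.1681)
O(N) = 3 + N
m = 16706 (m = 20356 - 3650 = 16706)
s = 1/51 ≈ 0.019608
j(X, W) = 1/51
y/j(-162, 80) + m/O(-112) = -22627/(19370*1/51) + 16706/(3 - 112) = -22627/19370*51 + 16706/(-109) = -1153977/19370 + 16706*(-1/109) = -1153977/19370 - 16706/109 = -449378713/2111330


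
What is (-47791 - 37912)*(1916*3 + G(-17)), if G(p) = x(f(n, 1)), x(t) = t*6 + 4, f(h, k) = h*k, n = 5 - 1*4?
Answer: -493477874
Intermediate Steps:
n = 1 (n = 5 - 4 = 1)
x(t) = 4 + 6*t (x(t) = 6*t + 4 = 4 + 6*t)
G(p) = 10 (G(p) = 4 + 6*(1*1) = 4 + 6*1 = 4 + 6 = 10)
(-47791 - 37912)*(1916*3 + G(-17)) = (-47791 - 37912)*(1916*3 + 10) = -85703*(5748 + 10) = -85703*5758 = -493477874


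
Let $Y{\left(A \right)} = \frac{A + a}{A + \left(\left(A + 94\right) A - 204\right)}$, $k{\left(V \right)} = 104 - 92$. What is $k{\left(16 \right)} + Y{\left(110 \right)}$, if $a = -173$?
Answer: $\frac{268089}{22346} \approx 11.997$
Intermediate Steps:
$k{\left(V \right)} = 12$
$Y{\left(A \right)} = \frac{-173 + A}{-204 + A + A \left(94 + A\right)}$ ($Y{\left(A \right)} = \frac{A - 173}{A + \left(\left(A + 94\right) A - 204\right)} = \frac{-173 + A}{A + \left(\left(94 + A\right) A - 204\right)} = \frac{-173 + A}{A + \left(A \left(94 + A\right) - 204\right)} = \frac{-173 + A}{A + \left(-204 + A \left(94 + A\right)\right)} = \frac{-173 + A}{-204 + A + A \left(94 + A\right)}$)
$k{\left(16 \right)} + Y{\left(110 \right)} = 12 + \frac{-173 + 110}{-204 + 110^{2} + 95 \cdot 110} = 12 + \frac{1}{-204 + 12100 + 10450} \left(-63\right) = 12 + \frac{1}{22346} \left(-63\right) = 12 - \frac{63}{22346} = \frac{268089}{22346}$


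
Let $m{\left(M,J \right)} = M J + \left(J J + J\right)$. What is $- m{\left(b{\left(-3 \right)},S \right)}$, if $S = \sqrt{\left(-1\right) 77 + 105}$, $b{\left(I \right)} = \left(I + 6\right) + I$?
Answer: $-28 - 2 \sqrt{7} \approx -33.292$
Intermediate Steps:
$b{\left(I \right)} = 6 + 2 I$ ($b{\left(I \right)} = \left(6 + I\right) + I = 6 + 2 I$)
$S = 2 \sqrt{7}$ ($S = \sqrt{-77 + 105} = \sqrt{28} = 2 \sqrt{7} \approx 5.2915$)
$m{\left(M,J \right)} = J + J^{2} + J M$ ($m{\left(M,J \right)} = J M + \left(J^{2} + J\right) = J M + \left(J + J^{2}\right) = J + J^{2} + J M$)
$- m{\left(b{\left(-3 \right)},S \right)} = - 2 \sqrt{7} \left(1 + 2 \sqrt{7} + \left(6 + 2 \left(-3\right)\right)\right) = - 2 \sqrt{7} \left(1 + 2 \sqrt{7} + \left(6 - 6\right)\right) = - 2 \sqrt{7} \left(1 + 2 \sqrt{7} + 0\right) = - 2 \sqrt{7} \left(1 + 2 \sqrt{7}\right)$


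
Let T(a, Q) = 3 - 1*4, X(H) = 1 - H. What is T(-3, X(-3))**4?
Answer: 1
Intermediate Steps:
T(a, Q) = -1 (T(a, Q) = 3 - 4 = -1)
T(-3, X(-3))**4 = (-1)**4 = 1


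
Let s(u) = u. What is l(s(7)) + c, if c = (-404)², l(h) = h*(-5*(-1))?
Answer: 163251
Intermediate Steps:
l(h) = 5*h (l(h) = h*5 = 5*h)
c = 163216
l(s(7)) + c = 5*7 + 163216 = 35 + 163216 = 163251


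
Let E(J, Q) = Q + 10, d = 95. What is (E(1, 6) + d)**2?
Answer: 12321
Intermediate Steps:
E(J, Q) = 10 + Q
(E(1, 6) + d)**2 = ((10 + 6) + 95)**2 = (16 + 95)**2 = 111**2 = 12321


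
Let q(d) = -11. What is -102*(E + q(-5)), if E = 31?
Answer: -2040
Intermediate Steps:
-102*(E + q(-5)) = -102*(31 - 11) = -102*20 = -2040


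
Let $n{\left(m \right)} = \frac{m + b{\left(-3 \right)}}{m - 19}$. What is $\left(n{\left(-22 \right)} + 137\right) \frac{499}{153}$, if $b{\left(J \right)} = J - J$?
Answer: $\frac{2813861}{6273} \approx 448.57$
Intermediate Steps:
$b{\left(J \right)} = 0$
$n{\left(m \right)} = \frac{m}{-19 + m}$ ($n{\left(m \right)} = \frac{m + 0}{m - 19} = \frac{m}{-19 + m}$)
$\left(n{\left(-22 \right)} + 137\right) \frac{499}{153} = \left(- \frac{22}{-19 - 22} + 137\right) \frac{499}{153} = \left(- \frac{22}{-41} + 137\right) 499 \cdot \frac{1}{153} = \left(\left(-22\right) \left(- \frac{1}{41}\right) + 137\right) \frac{499}{153} = \left(\frac{22}{41} + 137\right) \frac{499}{153} = \frac{5639}{41} \cdot \frac{499}{153} = \frac{2813861}{6273}$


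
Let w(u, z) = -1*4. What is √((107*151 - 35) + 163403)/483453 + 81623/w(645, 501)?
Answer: -81623/4 + 5*√7181/483453 ≈ -20406.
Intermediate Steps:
w(u, z) = -4
√((107*151 - 35) + 163403)/483453 + 81623/w(645, 501) = √((107*151 - 35) + 163403)/483453 + 81623/(-4) = √((16157 - 35) + 163403)*(1/483453) + 81623*(-¼) = √(16122 + 163403)*(1/483453) - 81623/4 = √179525*(1/483453) - 81623/4 = (5*√7181)*(1/483453) - 81623/4 = 5*√7181/483453 - 81623/4 = -81623/4 + 5*√7181/483453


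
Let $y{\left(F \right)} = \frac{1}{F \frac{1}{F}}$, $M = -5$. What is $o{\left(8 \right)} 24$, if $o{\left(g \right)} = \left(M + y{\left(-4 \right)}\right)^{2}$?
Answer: $384$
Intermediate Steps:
$y{\left(F \right)} = 1$ ($y{\left(F \right)} = 1^{-1} = 1$)
$o{\left(g \right)} = 16$ ($o{\left(g \right)} = \left(-5 + 1\right)^{2} = \left(-4\right)^{2} = 16$)
$o{\left(8 \right)} 24 = 16 \cdot 24 = 384$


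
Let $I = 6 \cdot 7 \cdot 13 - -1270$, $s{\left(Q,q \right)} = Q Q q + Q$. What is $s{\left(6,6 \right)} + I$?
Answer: $2038$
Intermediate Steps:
$s{\left(Q,q \right)} = Q + q Q^{2}$ ($s{\left(Q,q \right)} = Q^{2} q + Q = q Q^{2} + Q = Q + q Q^{2}$)
$I = 1816$ ($I = 42 \cdot 13 + 1270 = 546 + 1270 = 1816$)
$s{\left(6,6 \right)} + I = 6 \left(1 + 6 \cdot 6\right) + 1816 = 6 \left(1 + 36\right) + 1816 = 6 \cdot 37 + 1816 = 222 + 1816 = 2038$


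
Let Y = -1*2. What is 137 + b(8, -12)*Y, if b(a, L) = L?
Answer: 161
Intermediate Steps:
Y = -2
137 + b(8, -12)*Y = 137 - 12*(-2) = 137 + 24 = 161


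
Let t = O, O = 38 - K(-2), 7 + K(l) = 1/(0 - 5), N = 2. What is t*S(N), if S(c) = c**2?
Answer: 904/5 ≈ 180.80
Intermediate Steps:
K(l) = -36/5 (K(l) = -7 + 1/(0 - 5) = -7 + 1/(-5) = -7 - 1/5 = -36/5)
O = 226/5 (O = 38 - 1*(-36/5) = 38 + 36/5 = 226/5 ≈ 45.200)
t = 226/5 ≈ 45.200
t*S(N) = (226/5)*2**2 = (226/5)*4 = 904/5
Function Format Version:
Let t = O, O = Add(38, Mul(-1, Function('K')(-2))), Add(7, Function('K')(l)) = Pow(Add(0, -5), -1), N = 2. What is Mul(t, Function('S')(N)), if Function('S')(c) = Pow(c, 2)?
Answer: Rational(904, 5) ≈ 180.80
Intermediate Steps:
Function('K')(l) = Rational(-36, 5) (Function('K')(l) = Add(-7, Pow(Add(0, -5), -1)) = Add(-7, Pow(-5, -1)) = Add(-7, Rational(-1, 5)) = Rational(-36, 5))
O = Rational(226, 5) (O = Add(38, Mul(-1, Rational(-36, 5))) = Add(38, Rational(36, 5)) = Rational(226, 5) ≈ 45.200)
t = Rational(226, 5) ≈ 45.200
Mul(t, Function('S')(N)) = Mul(Rational(226, 5), Pow(2, 2)) = Mul(Rational(226, 5), 4) = Rational(904, 5)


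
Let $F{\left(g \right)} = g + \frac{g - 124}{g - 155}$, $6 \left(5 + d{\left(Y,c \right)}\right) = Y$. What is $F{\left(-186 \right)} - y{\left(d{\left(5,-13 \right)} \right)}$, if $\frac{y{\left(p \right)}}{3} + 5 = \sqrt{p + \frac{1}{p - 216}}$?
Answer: $- \frac{1871}{11} - \frac{i \sqrt{262041486}}{2642} \approx -170.09 - 6.1271 i$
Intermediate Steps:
$d{\left(Y,c \right)} = -5 + \frac{Y}{6}$
$F{\left(g \right)} = g + \frac{-124 + g}{-155 + g}$
$y{\left(p \right)} = -15 + 3 \sqrt{p + \frac{1}{-216 + p}}$ ($y{\left(p \right)} = -15 + 3 \sqrt{p + \frac{1}{p - 216}} = -15 + 3 \sqrt{p + \frac{1}{-216 + p}}$)
$F{\left(-186 \right)} - y{\left(d{\left(5,-13 \right)} \right)} = \frac{-124 + \left(-186\right)^{2} - -28644}{-155 - 186} - \left(-15 + 3 \sqrt{\frac{1 + \left(-5 + \frac{1}{6} \cdot 5\right) \left(-216 + \left(-5 + \frac{1}{6} \cdot 5\right)\right)}{-216 + \left(-5 + \frac{1}{6} \cdot 5\right)}}\right) = \frac{-124 + 34596 + 28644}{-341} - \left(-15 + 3 \sqrt{\frac{1 + \left(-5 + \frac{5}{6}\right) \left(-216 + \left(-5 + \frac{5}{6}\right)\right)}{-216 + \left(-5 + \frac{5}{6}\right)}}\right) = \left(- \frac{1}{341}\right) 63116 - \left(-15 + 3 \sqrt{\frac{1 - \frac{25 \left(-216 - \frac{25}{6}\right)}{6}}{-216 - \frac{25}{6}}}\right) = - \frac{2036}{11} - \left(-15 + 3 \sqrt{\frac{1 - - \frac{33025}{36}}{- \frac{1321}{6}}}\right) = - \frac{2036}{11} - \left(-15 + 3 \sqrt{- \frac{6 \left(1 + \frac{33025}{36}\right)}{1321}}\right) = - \frac{2036}{11} - \left(-15 + 3 \sqrt{\left(- \frac{6}{1321}\right) \frac{33061}{36}}\right) = - \frac{2036}{11} - \left(-15 + 3 \sqrt{- \frac{33061}{7926}}\right) = - \frac{2036}{11} - \left(-15 + 3 \frac{i \sqrt{262041486}}{7926}\right) = - \frac{2036}{11} - \left(-15 + \frac{i \sqrt{262041486}}{2642}\right) = - \frac{2036}{11} + \left(15 - \frac{i \sqrt{262041486}}{2642}\right) = - \frac{1871}{11} - \frac{i \sqrt{262041486}}{2642}$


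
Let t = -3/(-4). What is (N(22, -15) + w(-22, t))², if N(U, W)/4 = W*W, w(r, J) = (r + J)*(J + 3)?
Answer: 172265625/256 ≈ 6.7291e+5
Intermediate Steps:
t = ¾ (t = -3*(-¼) = ¾ ≈ 0.75000)
w(r, J) = (3 + J)*(J + r) (w(r, J) = (J + r)*(3 + J) = (3 + J)*(J + r))
N(U, W) = 4*W² (N(U, W) = 4*(W*W) = 4*W²)
(N(22, -15) + w(-22, t))² = (4*(-15)² + ((¾)² + 3*(¾) + 3*(-22) + (¾)*(-22)))² = (4*225 + (9/16 + 9/4 - 66 - 33/2))² = (900 - 1275/16)² = (13125/16)² = 172265625/256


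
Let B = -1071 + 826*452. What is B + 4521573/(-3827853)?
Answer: 158336935680/425317 ≈ 3.7228e+5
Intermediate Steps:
B = 372281 (B = -1071 + 373352 = 372281)
B + 4521573/(-3827853) = 372281 + 4521573/(-3827853) = 372281 + 4521573*(-1/3827853) = 372281 - 502397/425317 = 158336935680/425317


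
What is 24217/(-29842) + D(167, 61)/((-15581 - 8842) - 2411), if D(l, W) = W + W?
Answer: -326739851/400390114 ≈ -0.81605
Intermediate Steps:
D(l, W) = 2*W
24217/(-29842) + D(167, 61)/((-15581 - 8842) - 2411) = 24217/(-29842) + (2*61)/((-15581 - 8842) - 2411) = 24217*(-1/29842) + 122/(-24423 - 2411) = -24217/29842 + 122/(-26834) = -24217/29842 + 122*(-1/26834) = -24217/29842 - 61/13417 = -326739851/400390114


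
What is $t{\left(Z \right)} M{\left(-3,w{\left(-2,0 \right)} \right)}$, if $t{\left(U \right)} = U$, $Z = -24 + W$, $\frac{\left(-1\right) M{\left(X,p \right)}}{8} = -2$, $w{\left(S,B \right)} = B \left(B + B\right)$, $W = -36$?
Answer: $-960$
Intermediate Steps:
$w{\left(S,B \right)} = 2 B^{2}$ ($w{\left(S,B \right)} = B 2 B = 2 B^{2}$)
$M{\left(X,p \right)} = 16$ ($M{\left(X,p \right)} = \left(-8\right) \left(-2\right) = 16$)
$Z = -60$ ($Z = -24 - 36 = -60$)
$t{\left(Z \right)} M{\left(-3,w{\left(-2,0 \right)} \right)} = \left(-60\right) 16 = -960$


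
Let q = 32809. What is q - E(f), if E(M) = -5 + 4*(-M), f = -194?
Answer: 32038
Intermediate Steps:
E(M) = -5 - 4*M
q - E(f) = 32809 - (-5 - 4*(-194)) = 32809 - (-5 + 776) = 32809 - 1*771 = 32809 - 771 = 32038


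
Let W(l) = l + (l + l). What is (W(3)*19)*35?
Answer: 5985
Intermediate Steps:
W(l) = 3*l (W(l) = l + 2*l = 3*l)
(W(3)*19)*35 = ((3*3)*19)*35 = (9*19)*35 = 171*35 = 5985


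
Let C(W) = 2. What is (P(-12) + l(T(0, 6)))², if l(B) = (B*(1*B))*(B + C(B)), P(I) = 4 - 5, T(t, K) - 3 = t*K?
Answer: 1936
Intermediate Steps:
T(t, K) = 3 + K*t (T(t, K) = 3 + t*K = 3 + K*t)
P(I) = -1
l(B) = B²*(2 + B) (l(B) = (B*(1*B))*(B + 2) = (B*B)*(2 + B) = B²*(2 + B))
(P(-12) + l(T(0, 6)))² = (-1 + (3 + 6*0)²*(2 + (3 + 6*0)))² = (-1 + (3 + 0)²*(2 + (3 + 0)))² = (-1 + 3²*(2 + 3))² = (-1 + 9*5)² = (-1 + 45)² = 44² = 1936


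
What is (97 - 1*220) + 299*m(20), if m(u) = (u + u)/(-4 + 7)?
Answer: 11591/3 ≈ 3863.7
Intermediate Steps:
m(u) = 2*u/3 (m(u) = (2*u)/3 = (2*u)*(⅓) = 2*u/3)
(97 - 1*220) + 299*m(20) = (97 - 1*220) + 299*((⅔)*20) = (97 - 220) + 299*(40/3) = -123 + 11960/3 = 11591/3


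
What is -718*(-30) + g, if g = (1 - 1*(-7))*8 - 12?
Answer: 21592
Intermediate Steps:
g = 52 (g = (1 + 7)*8 - 12 = 8*8 - 12 = 64 - 12 = 52)
-718*(-30) + g = -718*(-30) + 52 = 21540 + 52 = 21592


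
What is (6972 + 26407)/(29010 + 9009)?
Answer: 1151/1311 ≈ 0.87796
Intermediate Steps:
(6972 + 26407)/(29010 + 9009) = 33379/38019 = 33379*(1/38019) = 1151/1311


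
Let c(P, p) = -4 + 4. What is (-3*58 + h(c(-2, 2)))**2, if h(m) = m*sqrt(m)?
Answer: 30276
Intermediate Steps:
c(P, p) = 0
h(m) = m**(3/2)
(-3*58 + h(c(-2, 2)))**2 = (-3*58 + 0**(3/2))**2 = (-174 + 0)**2 = (-174)**2 = 30276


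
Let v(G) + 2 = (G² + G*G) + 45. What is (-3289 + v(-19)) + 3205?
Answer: 681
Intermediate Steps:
v(G) = 43 + 2*G² (v(G) = -2 + ((G² + G*G) + 45) = -2 + ((G² + G²) + 45) = -2 + (2*G² + 45) = -2 + (45 + 2*G²) = 43 + 2*G²)
(-3289 + v(-19)) + 3205 = (-3289 + (43 + 2*(-19)²)) + 3205 = (-3289 + (43 + 2*361)) + 3205 = (-3289 + (43 + 722)) + 3205 = (-3289 + 765) + 3205 = -2524 + 3205 = 681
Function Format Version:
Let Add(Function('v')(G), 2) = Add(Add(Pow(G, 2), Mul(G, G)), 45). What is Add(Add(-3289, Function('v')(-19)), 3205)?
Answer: 681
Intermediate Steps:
Function('v')(G) = Add(43, Mul(2, Pow(G, 2))) (Function('v')(G) = Add(-2, Add(Add(Pow(G, 2), Mul(G, G)), 45)) = Add(-2, Add(Add(Pow(G, 2), Pow(G, 2)), 45)) = Add(-2, Add(Mul(2, Pow(G, 2)), 45)) = Add(-2, Add(45, Mul(2, Pow(G, 2)))) = Add(43, Mul(2, Pow(G, 2))))
Add(Add(-3289, Function('v')(-19)), 3205) = Add(Add(-3289, Add(43, Mul(2, Pow(-19, 2)))), 3205) = Add(Add(-3289, Add(43, Mul(2, 361))), 3205) = Add(Add(-3289, Add(43, 722)), 3205) = Add(Add(-3289, 765), 3205) = Add(-2524, 3205) = 681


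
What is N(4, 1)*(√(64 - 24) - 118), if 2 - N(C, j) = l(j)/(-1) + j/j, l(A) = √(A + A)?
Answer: -2*(1 + √2)*(59 - √10) ≈ -269.61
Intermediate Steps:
l(A) = √2*√A (l(A) = √(2*A) = √2*√A)
N(C, j) = 1 + √2*√j (N(C, j) = 2 - ((√2*√j)/(-1) + j/j) = 2 - ((√2*√j)*(-1) + 1) = 2 - (-√2*√j + 1) = 2 - (1 - √2*√j) = 2 + (-1 + √2*√j) = 1 + √2*√j)
N(4, 1)*(√(64 - 24) - 118) = (1 + √2*√1)*(√(64 - 24) - 118) = (1 + √2*1)*(√40 - 118) = (1 + √2)*(2*√10 - 118) = (1 + √2)*(-118 + 2*√10)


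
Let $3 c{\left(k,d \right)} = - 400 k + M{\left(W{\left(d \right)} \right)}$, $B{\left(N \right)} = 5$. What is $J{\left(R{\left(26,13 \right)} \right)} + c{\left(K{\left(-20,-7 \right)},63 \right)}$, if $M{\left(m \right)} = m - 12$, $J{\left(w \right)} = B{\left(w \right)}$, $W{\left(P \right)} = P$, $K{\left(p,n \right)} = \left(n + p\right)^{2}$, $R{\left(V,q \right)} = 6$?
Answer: $-97178$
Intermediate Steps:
$J{\left(w \right)} = 5$
$M{\left(m \right)} = -12 + m$ ($M{\left(m \right)} = m - 12 = -12 + m$)
$c{\left(k,d \right)} = -4 - \frac{400 k}{3} + \frac{d}{3}$ ($c{\left(k,d \right)} = \frac{- 400 k + \left(-12 + d\right)}{3} = \frac{-12 + d - 400 k}{3} = -4 - \frac{400 k}{3} + \frac{d}{3}$)
$J{\left(R{\left(26,13 \right)} \right)} + c{\left(K{\left(-20,-7 \right)},63 \right)} = 5 - \left(-17 + \frac{400 \left(-7 - 20\right)^{2}}{3}\right) = 5 - \left(-17 + 97200\right) = 5 - 97183 = -97178$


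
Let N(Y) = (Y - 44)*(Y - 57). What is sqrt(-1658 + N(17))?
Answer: 17*I*sqrt(2) ≈ 24.042*I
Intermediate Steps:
N(Y) = (-57 + Y)*(-44 + Y) (N(Y) = (-44 + Y)*(-57 + Y) = (-57 + Y)*(-44 + Y))
sqrt(-1658 + N(17)) = sqrt(-1658 + (2508 + 17**2 - 101*17)) = sqrt(-1658 + (2508 + 289 - 1717)) = sqrt(-1658 + 1080) = sqrt(-578) = 17*I*sqrt(2)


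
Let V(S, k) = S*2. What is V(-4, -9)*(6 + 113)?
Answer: -952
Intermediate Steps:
V(S, k) = 2*S
V(-4, -9)*(6 + 113) = (2*(-4))*(6 + 113) = -8*119 = -952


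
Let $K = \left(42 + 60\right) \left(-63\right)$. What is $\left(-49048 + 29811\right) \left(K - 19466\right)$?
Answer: $498084404$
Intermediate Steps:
$K = -6426$ ($K = 102 \left(-63\right) = -6426$)
$\left(-49048 + 29811\right) \left(K - 19466\right) = \left(-49048 + 29811\right) \left(-6426 - 19466\right) = \left(-19237\right) \left(-25892\right) = 498084404$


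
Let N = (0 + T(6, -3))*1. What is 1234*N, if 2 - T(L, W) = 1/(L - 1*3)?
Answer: 6170/3 ≈ 2056.7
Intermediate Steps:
T(L, W) = 2 - 1/(-3 + L) (T(L, W) = 2 - 1/(L - 1*3) = 2 - 1/(L - 3) = 2 - 1/(-3 + L))
N = 5/3 (N = (0 + (-7 + 2*6)/(-3 + 6))*1 = (0 + (-7 + 12)/3)*1 = (0 + (⅓)*5)*1 = (0 + 5/3)*1 = (5/3)*1 = 5/3 ≈ 1.6667)
1234*N = 1234*(5/3) = 6170/3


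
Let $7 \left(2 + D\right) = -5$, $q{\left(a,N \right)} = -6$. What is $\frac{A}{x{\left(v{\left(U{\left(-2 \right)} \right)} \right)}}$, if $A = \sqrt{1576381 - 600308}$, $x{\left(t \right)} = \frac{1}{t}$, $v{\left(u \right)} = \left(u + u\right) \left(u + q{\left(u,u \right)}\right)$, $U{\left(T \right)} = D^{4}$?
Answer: $\frac{30212317430 \sqrt{976073}}{5764801} \approx 5.1777 \cdot 10^{6}$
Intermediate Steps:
$D = - \frac{19}{7}$ ($D = -2 + \frac{1}{7} \left(-5\right) = -2 - \frac{5}{7} = - \frac{19}{7} \approx -2.7143$)
$U{\left(T \right)} = \frac{130321}{2401}$ ($U{\left(T \right)} = \left(- \frac{19}{7}\right)^{4} = \frac{130321}{2401}$)
$v{\left(u \right)} = 2 u \left(-6 + u\right)$ ($v{\left(u \right)} = \left(u + u\right) \left(u - 6\right) = 2 u \left(-6 + u\right)$)
$A = \sqrt{976073} \approx 987.96$
$\frac{A}{x{\left(v{\left(U{\left(-2 \right)} \right)} \right)}} = \frac{\sqrt{976073}}{\frac{1}{2 \cdot \frac{130321}{2401} \left(-6 + \frac{130321}{2401}\right)}} = \frac{\sqrt{976073}}{\frac{1}{2 \cdot \frac{130321}{2401} \cdot \frac{115915}{2401}}} = \frac{\sqrt{976073}}{\frac{1}{\frac{30212317430}{5764801}}} = \frac{\sqrt{976073}}{\frac{5764801}{30212317430}} = \sqrt{976073} \cdot \frac{30212317430}{5764801} = \frac{30212317430 \sqrt{976073}}{5764801}$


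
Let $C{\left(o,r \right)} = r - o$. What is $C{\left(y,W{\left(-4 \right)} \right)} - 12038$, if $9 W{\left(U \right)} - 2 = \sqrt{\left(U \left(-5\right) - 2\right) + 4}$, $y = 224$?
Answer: $- \frac{110356}{9} + \frac{\sqrt{22}}{9} \approx -12261.0$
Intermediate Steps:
$W{\left(U \right)} = \frac{2}{9} + \frac{\sqrt{2 - 5 U}}{9}$ ($W{\left(U \right)} = \frac{2}{9} + \frac{\sqrt{\left(U \left(-5\right) - 2\right) + 4}}{9} = \frac{2}{9} + \frac{\sqrt{\left(- 5 U - 2\right) + 4}}{9} = \frac{2}{9} + \frac{\sqrt{\left(-2 - 5 U\right) + 4}}{9} = \frac{2}{9} + \frac{\sqrt{2 - 5 U}}{9}$)
$C{\left(y,W{\left(-4 \right)} \right)} - 12038 = \left(\left(\frac{2}{9} + \frac{\sqrt{2 - -20}}{9}\right) - 224\right) - 12038 = \left(\left(\frac{2}{9} + \frac{\sqrt{2 + 20}}{9}\right) - 224\right) - 12038 = \left(\left(\frac{2}{9} + \frac{\sqrt{22}}{9}\right) - 224\right) - 12038 = \left(- \frac{2014}{9} + \frac{\sqrt{22}}{9}\right) - 12038 = - \frac{110356}{9} + \frac{\sqrt{22}}{9}$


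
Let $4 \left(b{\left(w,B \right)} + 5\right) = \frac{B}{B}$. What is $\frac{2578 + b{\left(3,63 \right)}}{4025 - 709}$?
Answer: $\frac{10293}{13264} \approx 0.77601$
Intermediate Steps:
$b{\left(w,B \right)} = - \frac{19}{4}$ ($b{\left(w,B \right)} = -5 + \frac{B \frac{1}{B}}{4} = -5 + \frac{1}{4} \cdot 1 = -5 + \frac{1}{4} = - \frac{19}{4}$)
$\frac{2578 + b{\left(3,63 \right)}}{4025 - 709} = \frac{2578 - \frac{19}{4}}{4025 - 709} = \frac{10293}{4 \cdot 3316} = \frac{10293}{4} \cdot \frac{1}{3316} = \frac{10293}{13264}$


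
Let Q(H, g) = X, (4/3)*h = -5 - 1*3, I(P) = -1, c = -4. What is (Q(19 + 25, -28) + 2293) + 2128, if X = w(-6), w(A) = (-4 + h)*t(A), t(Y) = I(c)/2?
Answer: 4426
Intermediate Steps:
t(Y) = -½ (t(Y) = -1/2 = -1*½ = -½)
h = -6 (h = 3*(-5 - 1*3)/4 = 3*(-5 - 3)/4 = (¾)*(-8) = -6)
w(A) = 5 (w(A) = (-4 - 6)*(-½) = -10*(-½) = 5)
X = 5
Q(H, g) = 5
(Q(19 + 25, -28) + 2293) + 2128 = (5 + 2293) + 2128 = 2298 + 2128 = 4426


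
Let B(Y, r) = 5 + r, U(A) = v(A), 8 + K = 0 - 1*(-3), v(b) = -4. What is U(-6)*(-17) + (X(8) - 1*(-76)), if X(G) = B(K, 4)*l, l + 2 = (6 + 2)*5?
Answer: 486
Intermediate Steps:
l = 38 (l = -2 + (6 + 2)*5 = -2 + 8*5 = -2 + 40 = 38)
K = -5 (K = -8 + (0 - 1*(-3)) = -8 + (0 + 3) = -8 + 3 = -5)
U(A) = -4
X(G) = 342 (X(G) = (5 + 4)*38 = 9*38 = 342)
U(-6)*(-17) + (X(8) - 1*(-76)) = -4*(-17) + (342 - 1*(-76)) = 68 + (342 + 76) = 68 + 418 = 486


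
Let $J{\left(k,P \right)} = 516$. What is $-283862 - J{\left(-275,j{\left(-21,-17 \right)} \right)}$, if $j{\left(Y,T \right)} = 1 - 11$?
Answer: $-284378$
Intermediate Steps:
$j{\left(Y,T \right)} = -10$ ($j{\left(Y,T \right)} = 1 - 11 = -10$)
$-283862 - J{\left(-275,j{\left(-21,-17 \right)} \right)} = -283862 - 516 = -284378$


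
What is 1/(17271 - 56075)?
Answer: -1/38804 ≈ -2.5771e-5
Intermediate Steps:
1/(17271 - 56075) = 1/(-38804) = -1/38804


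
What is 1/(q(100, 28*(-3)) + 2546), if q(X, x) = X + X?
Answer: 1/2746 ≈ 0.00036417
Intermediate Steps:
q(X, x) = 2*X
1/(q(100, 28*(-3)) + 2546) = 1/(2*100 + 2546) = 1/(200 + 2546) = 1/2746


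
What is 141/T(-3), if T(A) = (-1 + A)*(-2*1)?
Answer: 141/8 ≈ 17.625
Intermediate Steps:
T(A) = 2 - 2*A (T(A) = (-1 + A)*(-2) = 2 - 2*A)
141/T(-3) = 141/(2 - 2*(-3)) = 141/(2 + 6) = 141/8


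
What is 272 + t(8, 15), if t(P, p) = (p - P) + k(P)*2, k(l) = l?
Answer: 295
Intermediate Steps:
t(P, p) = P + p (t(P, p) = (p - P) + P*2 = (p - P) + 2*P = P + p)
272 + t(8, 15) = 272 + (8 + 15) = 272 + 23 = 295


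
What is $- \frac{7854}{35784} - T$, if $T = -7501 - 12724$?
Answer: $\frac{17231513}{852} \approx 20225.0$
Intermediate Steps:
$T = -20225$
$- \frac{7854}{35784} - T = - \frac{7854}{35784} - -20225 = \left(-7854\right) \frac{1}{35784} + 20225 = - \frac{187}{852} + 20225 = \frac{17231513}{852}$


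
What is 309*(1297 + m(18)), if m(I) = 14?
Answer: 405099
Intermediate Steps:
309*(1297 + m(18)) = 309*(1297 + 14) = 309*1311 = 405099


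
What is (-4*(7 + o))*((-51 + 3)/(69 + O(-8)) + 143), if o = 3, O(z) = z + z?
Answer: -301240/53 ≈ -5683.8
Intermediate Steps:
O(z) = 2*z
(-4*(7 + o))*((-51 + 3)/(69 + O(-8)) + 143) = (-4*(7 + 3))*((-51 + 3)/(69 + 2*(-8)) + 143) = (-4*10)*(-48/(69 - 16) + 143) = -40*(-48/53 + 143) = -40*7531/53 = -301240/53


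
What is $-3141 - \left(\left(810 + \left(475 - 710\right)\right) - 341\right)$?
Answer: $-3375$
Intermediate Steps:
$-3141 - \left(\left(810 + \left(475 - 710\right)\right) - 341\right) = -3141 - \left(\left(810 - 235\right) - 341\right) = -3141 - \left(575 - 341\right) = -3141 - 234 = -3375$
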